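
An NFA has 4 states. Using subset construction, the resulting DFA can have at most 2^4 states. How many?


NFA has 4 states
Subset construction: each DFA state = subset of NFA states
Maximum subsets = 2^4
2^4 = 16

16


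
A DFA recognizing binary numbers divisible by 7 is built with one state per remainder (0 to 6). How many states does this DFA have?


Divisibility by 7 is tracked via the remainder mod 7: 0, 1, ..., 6
The construction assigns one state to each remainder
Number of remainders = 7

7


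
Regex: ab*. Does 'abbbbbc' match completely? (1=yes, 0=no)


Pattern: ab*
String: 'abbbbbc'
Pattern requires: exactly one 'a' followed by zero or more 'b's
First char is 'a' -> OK
Rest 'bbbbbc': all b's? No
Result: 0

0


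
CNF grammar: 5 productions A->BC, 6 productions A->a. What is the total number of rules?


CNF allows two rule forms:
  A -> BC (binary): 5 rules
  A -> a (terminal): 6 rules
Total = 5 + 6 = 11

11


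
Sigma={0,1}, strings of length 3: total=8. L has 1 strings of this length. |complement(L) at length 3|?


Alphabet: {0,1}
String length: 3
Total strings of length 3 = 2^3 = 8
Strings in L = 1
Complement = total - |L|
= 8 - 1
= 7

7


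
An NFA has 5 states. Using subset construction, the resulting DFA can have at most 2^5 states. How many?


NFA has 5 states
Subset construction: each DFA state = subset of NFA states
Maximum subsets = 2^5
2^5 = 32

32


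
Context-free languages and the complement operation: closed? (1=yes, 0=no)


CFL closure properties:
  Closed under: union, concatenation, Kleene star
  NOT closed under: intersection, complement
Operation 'complement' is in not-closed list -> No (not closed)

0


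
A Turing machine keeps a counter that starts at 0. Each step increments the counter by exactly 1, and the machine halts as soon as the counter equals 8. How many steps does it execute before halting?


Counter starts at 0. Counting sequence:
  Step 1: counter = 1
  Step 2: counter = 2
  Step 3: counter = 3
  Step 4: counter = 4
  Step 5: counter = 5
  Step 6: counter = 6
  Step 7: counter = 7
  Step 8: counter = 8
Counter reached 8 -> halt
Total steps = 8

8


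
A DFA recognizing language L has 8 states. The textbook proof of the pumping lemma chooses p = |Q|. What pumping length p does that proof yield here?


Pumping lemma for regular languages (standard proof):
Take p = |Q|, the number of DFA states.
Any string of length >= |Q| passes through |Q|+1 states while reading its first |Q| symbols,
so by pigeonhole some state repeats, giving the loop that can be pumped.
Here |Q| = 8
Therefore the proof uses p = 8

8


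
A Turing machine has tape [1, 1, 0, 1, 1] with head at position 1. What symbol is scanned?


Tape: [1, 1, 0, 1, 1]
Positions: 0 1 2 3 4
Values:    1 1 0 1 1
Head at position 1
tape[1] = 1

1


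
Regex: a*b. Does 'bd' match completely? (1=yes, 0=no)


Pattern: a*b
String: 'bd'
Pattern requires: zero or more 'a's followed by exactly one 'b'
Found 0 leading 'a's
Remaining: 'bd'
Remaining is not 'b' -> no match
Result: 0

0


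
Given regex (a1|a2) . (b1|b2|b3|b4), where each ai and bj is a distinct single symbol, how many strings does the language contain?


First group: 2 alternatives
Second group: 4 alternatives
Concatenation: each choice from group 1 pairs with each from group 2
Total = 2 x 4 = 8

8


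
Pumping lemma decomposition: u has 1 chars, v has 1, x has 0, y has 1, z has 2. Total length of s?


|s| = |u| + |v| + |x| + |y| + |z|
= 1 + 1 + 0 + 1 + 2
= 2 + 0 + 3
= 2 + 3
= 5

5


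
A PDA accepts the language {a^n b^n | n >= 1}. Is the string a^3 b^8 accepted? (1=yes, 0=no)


Language requires equal numbers of a's and b's
PDA pushes for each 'a', pops for each 'b'
Number of a's = 3
Number of b's = 8
3 != 8 -> Reject

0


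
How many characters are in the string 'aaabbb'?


String: 'aaabbb'
Counting characters:
  'a' appears 3 time(s)
  'b' appears 3 time(s)
Total length = 3 + 3 = 6

6


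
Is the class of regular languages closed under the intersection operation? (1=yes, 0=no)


Regular languages are closed under:
- Union (DFA product construction)
- Intersection (DFA product construction)
- Complement (swap accept/reject states)
- Concatenation (NFA construction)
- Kleene star (NFA construction)
intersection is in this list
Therefore: closed

1


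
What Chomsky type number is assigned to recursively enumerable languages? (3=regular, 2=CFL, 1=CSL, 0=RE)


Chomsky hierarchy levels:
  Type 3: Regular (DFA/NFA/regex)
  Type 2: Context-free (PDA)
  Type 1: Context-sensitive
  Type 0: Recursively enumerable (TM)
'recursively enumerable' corresponds to Type 0

0


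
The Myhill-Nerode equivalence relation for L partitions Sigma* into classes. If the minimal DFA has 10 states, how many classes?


Myhill-Nerode theorem:
Number of equivalence classes = number of states in minimal DFA
Minimal DFA states = 10
Therefore equivalence classes = 10

10


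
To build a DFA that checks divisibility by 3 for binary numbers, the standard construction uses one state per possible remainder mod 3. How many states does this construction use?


Divisibility by 3 is tracked via the remainder mod 3: 0, 1, ..., 2
The construction assigns one state to each remainder
Number of remainders = 3

3


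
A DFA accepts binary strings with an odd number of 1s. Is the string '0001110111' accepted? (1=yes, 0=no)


DFA has 2 states: q_even (start, accept=no) and q_odd
Processing string '0001110111' character by character:
  Position 0: read '0', 1-count=0 -> q_even (no change)
  Position 1: read '0', 1-count=0 -> q_even (no change)
  Position 2: read '0', 1-count=0 -> q_even (no change)
  Position 3: read '1', 1-count=1 -> q_odd
  Position 4: read '1', 1-count=2 -> q_even
  Position 5: read '1', 1-count=3 -> q_odd
  Position 6: read '0', 1-count=3 -> q_odd (no change)
  Position 7: read '1', 1-count=4 -> q_even
  Position 8: read '1', 1-count=5 -> q_odd
  Position 9: read '1', 1-count=6 -> q_even
Final state: q_even, total 1s = 6 (even); the DFA requires an odd count -> reject

0


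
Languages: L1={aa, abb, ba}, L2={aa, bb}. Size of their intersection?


L1 = {aa, abb, ba}
L2 = {aa, bb}
Checking each string in L1 against L2:
  'aa': in L2? Yes
  'abb': in L2? No
  'ba': in L2? No
Intersection = {aa}
|L1 ∩ L2| = 1

1


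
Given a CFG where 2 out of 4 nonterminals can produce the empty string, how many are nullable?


Nonterminals: {S, A, B, C}
A nonterminal is nullable if it can derive epsilon
Counting nullable nonterminals: 2
Total nullable = 2

2


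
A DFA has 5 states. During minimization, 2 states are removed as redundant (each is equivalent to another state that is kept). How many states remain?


Original DFA: 5 states
Redundant states removed: 2
Minimized states = original - removed
= 5 - 2
= 3

3


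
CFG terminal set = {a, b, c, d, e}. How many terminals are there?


Terminal symbols: a, b, c, d, e
Counting each: a (#1), b (#2), c (#3), d (#4), e (#5)
Total = 5

5


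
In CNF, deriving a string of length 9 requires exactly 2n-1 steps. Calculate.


Chomsky Normal Form derivation:
String length n = 9
Each step either:
  - Splits a nonterminal into two (n-1 such steps)
  - Converts a nonterminal to terminal (n such steps)
Total = (n-1) + n = 2n - 1
= 2(9) - 1
= 18 - 1
= 17

17


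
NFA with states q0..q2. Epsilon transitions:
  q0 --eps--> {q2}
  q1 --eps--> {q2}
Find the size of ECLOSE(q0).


Starting from q0
Initialize closure = {q0}
Follow epsilon from q0 -> add q2
Final closure: {q0, q2}
Size = 2

2


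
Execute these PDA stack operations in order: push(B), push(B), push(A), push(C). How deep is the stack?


Tracing stack operations:
  push(B) -> stack = [B], depth=1
  push(B) -> stack = [B,B], depth=2
  push(A) -> stack = [B,B,A], depth=3
  push(C) -> stack = [B,B,A,C], depth=4
Final depth = 4

4


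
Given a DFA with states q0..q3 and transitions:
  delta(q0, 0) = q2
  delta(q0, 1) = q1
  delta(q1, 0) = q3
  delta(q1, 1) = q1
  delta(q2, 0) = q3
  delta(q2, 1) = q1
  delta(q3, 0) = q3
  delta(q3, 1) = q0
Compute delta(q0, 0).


Looking up transition function:
delta(q0, 0) in the table
Row: q0, Column: 0
Result: q2

q2


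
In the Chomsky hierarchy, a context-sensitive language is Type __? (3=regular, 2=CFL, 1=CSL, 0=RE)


Chomsky hierarchy levels:
  Type 3: Regular (DFA/NFA/regex)
  Type 2: Context-free (PDA)
  Type 1: Context-sensitive
  Type 0: Recursively enumerable (TM)
'context-sensitive' corresponds to Type 1

1


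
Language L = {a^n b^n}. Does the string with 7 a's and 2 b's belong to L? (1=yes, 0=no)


Language requires equal numbers of a's and b's
PDA pushes for each 'a', pops for each 'b'
Number of a's = 7
Number of b's = 2
7 != 2 -> Reject

0


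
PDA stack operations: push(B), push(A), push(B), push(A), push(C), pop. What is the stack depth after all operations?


Tracing stack operations:
  push(B) -> stack = [B], depth=1
  push(A) -> stack = [B,A], depth=2
  push(B) -> stack = [B,A,B], depth=3
  push(A) -> stack = [B,A,B,A], depth=4
  push(C) -> stack = [B,A,B,A,C], depth=5
  pop -> removed C, stack = [B,A,B,A], depth=4
Final depth = 4

4


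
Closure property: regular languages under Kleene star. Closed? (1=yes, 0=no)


Regular languages are closed under:
- Union (DFA product construction)
- Intersection (DFA product construction)
- Complement (swap accept/reject states)
- Concatenation (NFA construction)
- Kleene star (NFA construction)
Kleene star is in this list
Therefore: closed

1


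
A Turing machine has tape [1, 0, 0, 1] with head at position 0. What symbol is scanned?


Tape: [1, 0, 0, 1]
Positions: 0 1 2 3
Values:    1 0 0 1
Head at position 0
tape[0] = 1

1


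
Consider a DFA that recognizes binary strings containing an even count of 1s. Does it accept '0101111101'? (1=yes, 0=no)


DFA has 2 states: q_even (start, accept=yes) and q_odd
Processing string '0101111101' character by character:
  Position 0: read '0', 1-count=0 -> q_even (no change)
  Position 1: read '1', 1-count=1 -> q_odd
  Position 2: read '0', 1-count=1 -> q_odd (no change)
  Position 3: read '1', 1-count=2 -> q_even
  Position 4: read '1', 1-count=3 -> q_odd
  Position 5: read '1', 1-count=4 -> q_even
  Position 6: read '1', 1-count=5 -> q_odd
  Position 7: read '1', 1-count=6 -> q_even
  Position 8: read '0', 1-count=6 -> q_even (no change)
  Position 9: read '1', 1-count=7 -> q_odd
Final state: q_odd, total 1s = 7 (odd); the DFA requires an even count -> reject

0


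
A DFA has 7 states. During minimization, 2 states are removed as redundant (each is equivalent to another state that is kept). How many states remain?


Original DFA: 7 states
Redundant states removed: 2
Minimized states = original - removed
= 7 - 2
= 5

5


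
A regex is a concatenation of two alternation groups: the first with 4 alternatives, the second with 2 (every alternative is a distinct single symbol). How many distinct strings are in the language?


First group: 4 alternatives
Second group: 2 alternatives
Concatenation: each choice from group 1 pairs with each from group 2
Total = 4 x 2 = 8

8


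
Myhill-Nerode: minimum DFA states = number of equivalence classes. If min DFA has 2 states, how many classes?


Myhill-Nerode theorem:
Number of equivalence classes = number of states in minimal DFA
Minimal DFA states = 2
Therefore equivalence classes = 2

2


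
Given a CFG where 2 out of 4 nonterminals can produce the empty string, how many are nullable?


Nonterminals: {S, A, B, C}
A nonterminal is nullable if it can derive epsilon
Counting nullable nonterminals: 2
Total nullable = 2

2


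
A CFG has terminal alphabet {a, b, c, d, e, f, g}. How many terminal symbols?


Terminal symbols: a, b, c, d, e, f, g
Counting each: a (#1), b (#2), c (#3), d (#4), e (#5), f (#6), g (#7)
Total = 7

7


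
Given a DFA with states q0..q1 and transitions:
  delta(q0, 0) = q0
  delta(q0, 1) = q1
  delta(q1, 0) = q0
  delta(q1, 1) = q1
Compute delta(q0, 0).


Looking up transition function:
delta(q0, 0) in the table
Row: q0, Column: 0
Result: q0

q0


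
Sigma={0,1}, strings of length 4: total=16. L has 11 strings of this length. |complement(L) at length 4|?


Alphabet: {0,1}
String length: 4
Total strings of length 4 = 2^4 = 16
Strings in L = 11
Complement = total - |L|
= 16 - 11
= 5

5


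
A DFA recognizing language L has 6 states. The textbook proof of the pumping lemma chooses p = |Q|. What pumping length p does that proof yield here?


Pumping lemma for regular languages (standard proof):
Take p = |Q|, the number of DFA states.
Any string of length >= |Q| passes through |Q|+1 states while reading its first |Q| symbols,
so by pigeonhole some state repeats, giving the loop that can be pumped.
Here |Q| = 6
Therefore the proof uses p = 6

6


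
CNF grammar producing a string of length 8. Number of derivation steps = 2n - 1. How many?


Chomsky Normal Form derivation:
String length n = 8
Each step either:
  - Splits a nonterminal into two (n-1 such steps)
  - Converts a nonterminal to terminal (n such steps)
Total = (n-1) + n = 2n - 1
= 2(8) - 1
= 16 - 1
= 15

15


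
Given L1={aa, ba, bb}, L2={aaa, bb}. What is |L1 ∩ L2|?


L1 = {aa, ba, bb}
L2 = {aaa, bb}
Checking each string in L1 against L2:
  'aa': in L2? No
  'ba': in L2? No
  'bb': in L2? Yes
Intersection = {bb}
|L1 ∩ L2| = 1

1


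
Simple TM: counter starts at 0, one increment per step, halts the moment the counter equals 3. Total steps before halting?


Counter starts at 0. Counting sequence:
  Step 1: counter = 1
  Step 2: counter = 2
  Step 3: counter = 3
Counter reached 3 -> halt
Total steps = 3

3


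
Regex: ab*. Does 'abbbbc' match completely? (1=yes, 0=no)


Pattern: ab*
String: 'abbbbc'
Pattern requires: exactly one 'a' followed by zero or more 'b's
First char is 'a' -> OK
Rest 'bbbbc': all b's? No
Result: 0

0


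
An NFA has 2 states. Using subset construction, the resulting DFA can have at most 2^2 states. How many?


NFA has 2 states
Subset construction: each DFA state = subset of NFA states
Maximum subsets = 2^2
2^2 = 4

4


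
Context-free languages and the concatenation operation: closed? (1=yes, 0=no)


CFL closure properties:
  Closed under: union, concatenation, Kleene star
  NOT closed under: intersection, complement
Operation 'concatenation' is in closed list -> Yes (closed)

1


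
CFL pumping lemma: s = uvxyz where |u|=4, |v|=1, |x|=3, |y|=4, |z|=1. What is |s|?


|s| = |u| + |v| + |x| + |y| + |z|
= 4 + 1 + 3 + 4 + 1
= 5 + 3 + 5
= 8 + 5
= 13

13


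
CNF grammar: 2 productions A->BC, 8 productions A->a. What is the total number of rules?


CNF allows two rule forms:
  A -> BC (binary): 2 rules
  A -> a (terminal): 8 rules
Total = 2 + 8 = 10

10


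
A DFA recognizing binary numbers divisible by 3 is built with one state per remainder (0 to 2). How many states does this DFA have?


Divisibility by 3 is tracked via the remainder mod 3: 0, 1, ..., 2
The construction assigns one state to each remainder
Number of remainders = 3

3


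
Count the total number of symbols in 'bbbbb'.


String: 'bbbbb'
Counting characters:
  'b' appears 5 time(s)
Total length = 0 + 5 = 5

5


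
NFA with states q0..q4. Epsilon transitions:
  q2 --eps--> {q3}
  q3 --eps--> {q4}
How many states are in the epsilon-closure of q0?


Starting from q0
Initialize closure = {q0}
q0 has no outgoing epsilon transitions -> nothing to add
Final closure: {q0}
Size = 1

1


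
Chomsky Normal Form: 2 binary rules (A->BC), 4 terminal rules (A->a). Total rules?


CNF allows two rule forms:
  A -> BC (binary): 2 rules
  A -> a (terminal): 4 rules
Total = 2 + 4 = 6

6


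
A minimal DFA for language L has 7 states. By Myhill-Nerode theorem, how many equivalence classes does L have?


Myhill-Nerode theorem:
Number of equivalence classes = number of states in minimal DFA
Minimal DFA states = 7
Therefore equivalence classes = 7

7


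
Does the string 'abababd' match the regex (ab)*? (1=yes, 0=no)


Pattern: (ab)*
String: 'abababd'
Pattern requires: zero or more repetitions of 'ab'
Length 7 is odd -> cannot be (ab)* -> no match
Result: 0

0


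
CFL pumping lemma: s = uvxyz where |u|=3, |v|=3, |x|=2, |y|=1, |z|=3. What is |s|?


|s| = |u| + |v| + |x| + |y| + |z|
= 3 + 3 + 2 + 1 + 3
= 6 + 2 + 4
= 8 + 4
= 12

12


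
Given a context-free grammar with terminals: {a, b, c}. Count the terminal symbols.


Terminal symbols: a, b, c
Counting each: a (#1), b (#2), c (#3)
Total = 3

3


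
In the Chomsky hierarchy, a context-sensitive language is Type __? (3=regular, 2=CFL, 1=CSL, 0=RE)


Chomsky hierarchy levels:
  Type 3: Regular (DFA/NFA/regex)
  Type 2: Context-free (PDA)
  Type 1: Context-sensitive
  Type 0: Recursively enumerable (TM)
'context-sensitive' corresponds to Type 1

1


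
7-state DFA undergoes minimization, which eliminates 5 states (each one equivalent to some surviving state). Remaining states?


Original DFA: 7 states
Redundant states removed: 5
Minimized states = original - removed
= 7 - 5
= 2

2


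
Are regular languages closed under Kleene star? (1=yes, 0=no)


Regular languages are closed under:
- Union (DFA product construction)
- Intersection (DFA product construction)
- Complement (swap accept/reject states)
- Concatenation (NFA construction)
- Kleene star (NFA construction)
Kleene star is in this list
Therefore: closed

1


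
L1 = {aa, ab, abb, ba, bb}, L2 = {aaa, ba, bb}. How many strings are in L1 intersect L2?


L1 = {aa, ab, abb, ba, bb}
L2 = {aaa, ba, bb}
Checking each string in L1 against L2:
  'aa': in L2? No
  'ab': in L2? No
  'abb': in L2? No
  'ba': in L2? Yes
  'bb': in L2? Yes
Intersection = {ba, bb}
|L1 ∩ L2| = 2

2


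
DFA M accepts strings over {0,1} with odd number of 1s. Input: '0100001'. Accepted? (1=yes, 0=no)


DFA has 2 states: q_even (start, accept=no) and q_odd
Processing string '0100001' character by character:
  Position 0: read '0', 1-count=0 -> q_even (no change)
  Position 1: read '1', 1-count=1 -> q_odd
  Position 2: read '0', 1-count=1 -> q_odd (no change)
  Position 3: read '0', 1-count=1 -> q_odd (no change)
  Position 4: read '0', 1-count=1 -> q_odd (no change)
  Position 5: read '0', 1-count=1 -> q_odd (no change)
  Position 6: read '1', 1-count=2 -> q_even
Final state: q_even, total 1s = 2 (even); the DFA requires an odd count -> reject

0


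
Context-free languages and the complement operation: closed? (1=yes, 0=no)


CFL closure properties:
  Closed under: union, concatenation, Kleene star
  NOT closed under: intersection, complement
Operation 'complement' is in not-closed list -> No (not closed)

0


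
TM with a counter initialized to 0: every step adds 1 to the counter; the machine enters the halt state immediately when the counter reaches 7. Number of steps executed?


Counter starts at 0. Counting sequence:
  Step 1: counter = 1
  Step 2: counter = 2
  Step 3: counter = 3
  Step 4: counter = 4
  Step 5: counter = 5
  Step 6: counter = 6
  Step 7: counter = 7
Counter reached 7 -> halt
Total steps = 7

7


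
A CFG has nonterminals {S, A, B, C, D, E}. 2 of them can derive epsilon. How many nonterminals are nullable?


Nonterminals: {S, A, B, C, D, E}
A nonterminal is nullable if it can derive epsilon
Counting nullable nonterminals: 2
Total nullable = 2

2


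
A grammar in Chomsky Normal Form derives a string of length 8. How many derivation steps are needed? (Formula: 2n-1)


Chomsky Normal Form derivation:
String length n = 8
Each step either:
  - Splits a nonterminal into two (n-1 such steps)
  - Converts a nonterminal to terminal (n such steps)
Total = (n-1) + n = 2n - 1
= 2(8) - 1
= 16 - 1
= 15

15


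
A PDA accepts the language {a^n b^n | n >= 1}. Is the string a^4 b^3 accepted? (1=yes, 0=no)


Language requires equal numbers of a's and b's
PDA pushes for each 'a', pops for each 'b'
Number of a's = 4
Number of b's = 3
4 != 3 -> Reject

0


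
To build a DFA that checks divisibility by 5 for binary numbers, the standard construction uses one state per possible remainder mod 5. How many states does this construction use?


Divisibility by 5 is tracked via the remainder mod 5: 0, 1, ..., 4
The construction assigns one state to each remainder
Number of remainders = 5

5


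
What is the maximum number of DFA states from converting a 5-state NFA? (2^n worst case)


NFA has 5 states
Subset construction: each DFA state = subset of NFA states
Maximum subsets = 2^5
2^5 = 32

32


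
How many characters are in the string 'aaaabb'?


String: 'aaaabb'
Counting characters:
  'a' appears 4 time(s)
  'b' appears 2 time(s)
Total length = 4 + 2 = 6

6


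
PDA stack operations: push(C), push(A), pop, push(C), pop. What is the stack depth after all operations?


Tracing stack operations:
  push(C) -> stack = [C], depth=1
  push(A) -> stack = [C,A], depth=2
  pop -> removed A, stack = [C], depth=1
  push(C) -> stack = [C,C], depth=2
  pop -> removed C, stack = [C], depth=1
Final depth = 1

1


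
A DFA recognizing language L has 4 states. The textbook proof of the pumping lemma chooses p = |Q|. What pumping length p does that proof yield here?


Pumping lemma for regular languages (standard proof):
Take p = |Q|, the number of DFA states.
Any string of length >= |Q| passes through |Q|+1 states while reading its first |Q| symbols,
so by pigeonhole some state repeats, giving the loop that can be pumped.
Here |Q| = 4
Therefore the proof uses p = 4

4


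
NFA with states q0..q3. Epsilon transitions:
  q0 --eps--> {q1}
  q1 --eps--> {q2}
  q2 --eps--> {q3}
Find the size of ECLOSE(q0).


Starting from q0
Initialize closure = {q0}
Follow epsilon from q0 -> add q1
Follow epsilon from q1 -> add q2
Follow epsilon from q2 -> add q3
Final closure: {q0, q1, q2, q3}
Size = 4

4


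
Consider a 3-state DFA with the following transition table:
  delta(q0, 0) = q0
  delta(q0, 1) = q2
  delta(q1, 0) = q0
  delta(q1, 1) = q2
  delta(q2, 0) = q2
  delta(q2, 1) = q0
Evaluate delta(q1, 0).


Looking up transition function:
delta(q1, 0) in the table
Row: q1, Column: 0
Result: q0

q0


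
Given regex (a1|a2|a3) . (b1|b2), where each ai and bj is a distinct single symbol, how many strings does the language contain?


First group: 3 alternatives
Second group: 2 alternatives
Concatenation: each choice from group 1 pairs with each from group 2
Total = 3 x 2 = 6

6


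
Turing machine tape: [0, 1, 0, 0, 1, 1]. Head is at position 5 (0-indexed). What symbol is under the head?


Tape: [0, 1, 0, 0, 1, 1]
Positions: 0 1 2 3 4 5
Values:    0 1 0 0 1 1
Head at position 5
tape[5] = 1

1


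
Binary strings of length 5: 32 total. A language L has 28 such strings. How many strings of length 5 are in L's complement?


Alphabet: {0,1}
String length: 5
Total strings of length 5 = 2^5 = 32
Strings in L = 28
Complement = total - |L|
= 32 - 28
= 4

4


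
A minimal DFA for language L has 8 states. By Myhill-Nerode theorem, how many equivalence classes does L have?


Myhill-Nerode theorem:
Number of equivalence classes = number of states in minimal DFA
Minimal DFA states = 8
Therefore equivalence classes = 8

8


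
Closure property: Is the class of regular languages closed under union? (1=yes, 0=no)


Regular languages are closed under all standard operations:
- Union: Yes (product construction)
- Intersection: Yes (product construction)
- Complement: Yes (swap accept/reject)
- Concatenation: Yes (NFA construction)
Operation: union -> Closed

1


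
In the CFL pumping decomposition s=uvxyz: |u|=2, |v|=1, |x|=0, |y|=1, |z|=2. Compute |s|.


|s| = |u| + |v| + |x| + |y| + |z|
= 2 + 1 + 0 + 1 + 2
= 3 + 0 + 3
= 3 + 3
= 6

6


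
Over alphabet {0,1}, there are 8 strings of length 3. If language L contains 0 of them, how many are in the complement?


Alphabet: {0,1}
String length: 3
Total strings of length 3 = 2^3 = 8
Strings in L = 0
Complement = total - |L|
= 8 - 0
= 8

8


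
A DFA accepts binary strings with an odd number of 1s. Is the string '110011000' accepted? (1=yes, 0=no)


DFA has 2 states: q_even (start, accept=no) and q_odd
Processing string '110011000' character by character:
  Position 0: read '1', 1-count=1 -> q_odd
  Position 1: read '1', 1-count=2 -> q_even
  Position 2: read '0', 1-count=2 -> q_even (no change)
  Position 3: read '0', 1-count=2 -> q_even (no change)
  Position 4: read '1', 1-count=3 -> q_odd
  Position 5: read '1', 1-count=4 -> q_even
  Position 6: read '0', 1-count=4 -> q_even (no change)
  Position 7: read '0', 1-count=4 -> q_even (no change)
  Position 8: read '0', 1-count=4 -> q_even (no change)
Final state: q_even, total 1s = 4 (even); the DFA requires an odd count -> reject

0


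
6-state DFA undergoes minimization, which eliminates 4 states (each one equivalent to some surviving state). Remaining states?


Original DFA: 6 states
Redundant states removed: 4
Minimized states = original - removed
= 6 - 4
= 2

2


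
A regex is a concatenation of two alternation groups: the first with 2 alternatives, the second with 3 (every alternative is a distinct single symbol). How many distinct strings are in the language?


First group: 2 alternatives
Second group: 3 alternatives
Concatenation: each choice from group 1 pairs with each from group 2
Total = 2 x 3 = 6

6


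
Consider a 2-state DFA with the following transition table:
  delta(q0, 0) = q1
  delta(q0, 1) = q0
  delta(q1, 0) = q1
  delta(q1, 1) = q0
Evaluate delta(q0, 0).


Looking up transition function:
delta(q0, 0) in the table
Row: q0, Column: 0
Result: q1

q1


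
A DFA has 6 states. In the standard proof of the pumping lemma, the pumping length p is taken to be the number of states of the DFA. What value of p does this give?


Pumping lemma for regular languages (standard proof):
Take p = |Q|, the number of DFA states.
Any string of length >= |Q| passes through |Q|+1 states while reading its first |Q| symbols,
so by pigeonhole some state repeats, giving the loop that can be pumped.
Here |Q| = 6
Therefore the proof uses p = 6

6


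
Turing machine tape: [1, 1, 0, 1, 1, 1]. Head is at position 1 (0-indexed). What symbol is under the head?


Tape: [1, 1, 0, 1, 1, 1]
Positions: 0 1 2 3 4 5
Values:    1 1 0 1 1 1
Head at position 1
tape[1] = 1

1


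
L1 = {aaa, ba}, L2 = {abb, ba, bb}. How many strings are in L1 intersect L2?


L1 = {aaa, ba}
L2 = {abb, ba, bb}
Checking each string in L1 against L2:
  'aaa': in L2? No
  'ba': in L2? Yes
Intersection = {ba}
|L1 ∩ L2| = 1

1


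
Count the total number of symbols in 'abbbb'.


String: 'abbbb'
Counting characters:
  'a' appears 1 time(s)
  'b' appears 4 time(s)
Total length = 1 + 4 = 5

5


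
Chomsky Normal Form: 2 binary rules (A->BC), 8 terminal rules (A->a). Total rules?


CNF allows two rule forms:
  A -> BC (binary): 2 rules
  A -> a (terminal): 8 rules
Total = 2 + 8 = 10

10


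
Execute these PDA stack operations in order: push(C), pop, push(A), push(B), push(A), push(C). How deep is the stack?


Tracing stack operations:
  push(C) -> stack = [C], depth=1
  pop -> removed C, stack = [], depth=0
  push(A) -> stack = [A], depth=1
  push(B) -> stack = [A,B], depth=2
  push(A) -> stack = [A,B,A], depth=3
  push(C) -> stack = [A,B,A,C], depth=4
Final depth = 4

4


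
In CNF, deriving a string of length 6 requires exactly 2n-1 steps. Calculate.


Chomsky Normal Form derivation:
String length n = 6
Each step either:
  - Splits a nonterminal into two (n-1 such steps)
  - Converts a nonterminal to terminal (n such steps)
Total = (n-1) + n = 2n - 1
= 2(6) - 1
= 12 - 1
= 11

11


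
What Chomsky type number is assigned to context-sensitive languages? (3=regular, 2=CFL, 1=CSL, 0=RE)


Chomsky hierarchy levels:
  Type 3: Regular (DFA/NFA/regex)
  Type 2: Context-free (PDA)
  Type 1: Context-sensitive
  Type 0: Recursively enumerable (TM)
'context-sensitive' corresponds to Type 1

1


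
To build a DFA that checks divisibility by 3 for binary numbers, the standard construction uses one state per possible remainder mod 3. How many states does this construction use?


Divisibility by 3 is tracked via the remainder mod 3: 0, 1, ..., 2
The construction assigns one state to each remainder
Number of remainders = 3

3


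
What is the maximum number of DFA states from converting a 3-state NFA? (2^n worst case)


NFA has 3 states
Subset construction: each DFA state = subset of NFA states
Maximum subsets = 2^3
2^3 = 8

8


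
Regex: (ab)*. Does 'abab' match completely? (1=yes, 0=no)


Pattern: (ab)*
String: 'abab'
Pattern requires: zero or more repetitions of 'ab'
Pairs: ['ab', 'ab']
All pairs are 'ab'? Yes
Result: 1

1


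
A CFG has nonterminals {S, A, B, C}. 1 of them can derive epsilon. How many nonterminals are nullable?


Nonterminals: {S, A, B, C}
A nonterminal is nullable if it can derive epsilon
Counting nullable nonterminals: 1
Total nullable = 1

1


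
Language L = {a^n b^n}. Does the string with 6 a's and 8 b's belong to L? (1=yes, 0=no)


Language requires equal numbers of a's and b's
PDA pushes for each 'a', pops for each 'b'
Number of a's = 6
Number of b's = 8
6 != 8 -> Reject

0


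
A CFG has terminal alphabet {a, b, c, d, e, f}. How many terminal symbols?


Terminal symbols: a, b, c, d, e, f
Counting each: a (#1), b (#2), c (#3), d (#4), e (#5), f (#6)
Total = 6

6


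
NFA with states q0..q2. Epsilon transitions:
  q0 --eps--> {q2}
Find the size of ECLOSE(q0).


Starting from q0
Initialize closure = {q0}
Follow epsilon from q0 -> add q2
Final closure: {q0, q2}
Size = 2

2


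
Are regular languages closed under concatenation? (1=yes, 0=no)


Regular languages are closed under:
- Union (DFA product construction)
- Intersection (DFA product construction)
- Complement (swap accept/reject states)
- Concatenation (NFA construction)
- Kleene star (NFA construction)
concatenation is in this list
Therefore: closed

1


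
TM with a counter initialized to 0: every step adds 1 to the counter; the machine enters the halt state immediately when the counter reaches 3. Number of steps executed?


Counter starts at 0. Counting sequence:
  Step 1: counter = 1
  Step 2: counter = 2
  Step 3: counter = 3
Counter reached 3 -> halt
Total steps = 3

3


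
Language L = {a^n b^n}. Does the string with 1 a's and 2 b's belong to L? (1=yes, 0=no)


Language requires equal numbers of a's and b's
PDA pushes for each 'a', pops for each 'b'
Number of a's = 1
Number of b's = 2
1 != 2 -> Reject

0


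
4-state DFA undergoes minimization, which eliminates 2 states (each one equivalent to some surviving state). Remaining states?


Original DFA: 4 states
Redundant states removed: 2
Minimized states = original - removed
= 4 - 2
= 2

2


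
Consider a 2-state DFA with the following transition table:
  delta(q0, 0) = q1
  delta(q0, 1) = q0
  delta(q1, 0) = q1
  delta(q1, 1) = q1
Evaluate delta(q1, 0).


Looking up transition function:
delta(q1, 0) in the table
Row: q1, Column: 0
Result: q1

q1


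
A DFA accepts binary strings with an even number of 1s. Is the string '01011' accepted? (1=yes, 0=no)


DFA has 2 states: q_even (start, accept=yes) and q_odd
Processing string '01011' character by character:
  Position 0: read '0', 1-count=0 -> q_even (no change)
  Position 1: read '1', 1-count=1 -> q_odd
  Position 2: read '0', 1-count=1 -> q_odd (no change)
  Position 3: read '1', 1-count=2 -> q_even
  Position 4: read '1', 1-count=3 -> q_odd
Final state: q_odd, total 1s = 3 (odd); the DFA requires an even count -> reject

0


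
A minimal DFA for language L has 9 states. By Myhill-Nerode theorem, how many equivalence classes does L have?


Myhill-Nerode theorem:
Number of equivalence classes = number of states in minimal DFA
Minimal DFA states = 9
Therefore equivalence classes = 9

9


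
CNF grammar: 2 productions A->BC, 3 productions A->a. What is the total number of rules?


CNF allows two rule forms:
  A -> BC (binary): 2 rules
  A -> a (terminal): 3 rules
Total = 2 + 3 = 5

5


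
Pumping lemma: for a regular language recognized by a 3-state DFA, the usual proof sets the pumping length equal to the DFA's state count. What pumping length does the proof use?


Pumping lemma for regular languages (standard proof):
Take p = |Q|, the number of DFA states.
Any string of length >= |Q| passes through |Q|+1 states while reading its first |Q| symbols,
so by pigeonhole some state repeats, giving the loop that can be pumped.
Here |Q| = 3
Therefore the proof uses p = 3

3


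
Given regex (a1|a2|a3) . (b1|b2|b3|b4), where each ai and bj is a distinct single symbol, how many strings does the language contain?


First group: 3 alternatives
Second group: 4 alternatives
Concatenation: each choice from group 1 pairs with each from group 2
Total = 3 x 4 = 12

12


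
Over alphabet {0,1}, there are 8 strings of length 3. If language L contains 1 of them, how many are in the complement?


Alphabet: {0,1}
String length: 3
Total strings of length 3 = 2^3 = 8
Strings in L = 1
Complement = total - |L|
= 8 - 1
= 7

7


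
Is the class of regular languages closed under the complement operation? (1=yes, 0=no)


Regular languages are closed under:
- Union (DFA product construction)
- Intersection (DFA product construction)
- Complement (swap accept/reject states)
- Concatenation (NFA construction)
- Kleene star (NFA construction)
complement is in this list
Therefore: closed

1


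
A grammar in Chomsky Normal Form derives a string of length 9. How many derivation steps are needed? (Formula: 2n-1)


Chomsky Normal Form derivation:
String length n = 9
Each step either:
  - Splits a nonterminal into two (n-1 such steps)
  - Converts a nonterminal to terminal (n such steps)
Total = (n-1) + n = 2n - 1
= 2(9) - 1
= 18 - 1
= 17

17


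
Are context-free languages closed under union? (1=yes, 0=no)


CFL closure properties:
  Closed under: union, concatenation, Kleene star
  NOT closed under: intersection, complement
Operation 'union' is in closed list -> Yes (closed)

1


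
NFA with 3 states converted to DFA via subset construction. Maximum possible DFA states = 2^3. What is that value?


NFA has 3 states
Subset construction: each DFA state = subset of NFA states
Maximum subsets = 2^3
2^3 = 8

8


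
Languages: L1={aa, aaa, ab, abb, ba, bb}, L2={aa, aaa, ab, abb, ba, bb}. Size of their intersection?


L1 = {aa, aaa, ab, abb, ba, bb}
L2 = {aa, aaa, ab, abb, ba, bb}
Checking each string in L1 against L2:
  'aa': in L2? Yes
  'aaa': in L2? Yes
  'ab': in L2? Yes
  'abb': in L2? Yes
  'ba': in L2? Yes
  'bb': in L2? Yes
Intersection = {aa, aaa, ab, abb, ba, bb}
|L1 ∩ L2| = 6

6


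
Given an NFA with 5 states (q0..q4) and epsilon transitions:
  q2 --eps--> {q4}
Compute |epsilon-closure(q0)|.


Starting from q0
Initialize closure = {q0}
q0 has no outgoing epsilon transitions -> nothing to add
Final closure: {q0}
Size = 1

1


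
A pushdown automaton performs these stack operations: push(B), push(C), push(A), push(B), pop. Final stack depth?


Tracing stack operations:
  push(B) -> stack = [B], depth=1
  push(C) -> stack = [B,C], depth=2
  push(A) -> stack = [B,C,A], depth=3
  push(B) -> stack = [B,C,A,B], depth=4
  pop -> removed B, stack = [B,C,A], depth=3
Final depth = 3

3


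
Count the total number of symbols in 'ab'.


String: 'ab'
Counting characters:
  'a' appears 1 time(s)
  'b' appears 1 time(s)
Total length = 1 + 1 = 2

2


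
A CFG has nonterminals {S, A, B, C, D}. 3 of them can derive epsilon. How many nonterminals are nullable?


Nonterminals: {S, A, B, C, D}
A nonterminal is nullable if it can derive epsilon
Counting nullable nonterminals: 3
Total nullable = 3

3


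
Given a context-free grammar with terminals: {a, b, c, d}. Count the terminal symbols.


Terminal symbols: a, b, c, d
Counting each: a (#1), b (#2), c (#3), d (#4)
Total = 4

4


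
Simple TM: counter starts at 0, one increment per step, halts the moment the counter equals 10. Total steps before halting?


Counter starts at 0. Counting sequence:
  Step 1: counter = 1
  Step 2: counter = 2
  Step 3: counter = 3
  Step 4: counter = 4
  Step 5: counter = 5
  Step 6: counter = 6
  ...
  Step 10: counter = 10
Counter reached 10 -> halt
Total steps = 10

10


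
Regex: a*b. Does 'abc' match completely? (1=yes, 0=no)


Pattern: a*b
String: 'abc'
Pattern requires: zero or more 'a's followed by exactly one 'b'
Found 1 leading 'a's
Remaining: 'bc'
Remaining is not 'b' -> no match
Result: 0

0


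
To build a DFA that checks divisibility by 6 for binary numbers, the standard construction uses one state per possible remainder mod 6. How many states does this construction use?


Divisibility by 6 is tracked via the remainder mod 6: 0, 1, ..., 5
The construction assigns one state to each remainder
Number of remainders = 6

6


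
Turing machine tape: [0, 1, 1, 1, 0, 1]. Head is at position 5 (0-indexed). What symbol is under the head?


Tape: [0, 1, 1, 1, 0, 1]
Positions: 0 1 2 3 4 5
Values:    0 1 1 1 0 1
Head at position 5
tape[5] = 1

1


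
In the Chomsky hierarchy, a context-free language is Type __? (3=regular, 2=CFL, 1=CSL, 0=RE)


Chomsky hierarchy levels:
  Type 3: Regular (DFA/NFA/regex)
  Type 2: Context-free (PDA)
  Type 1: Context-sensitive
  Type 0: Recursively enumerable (TM)
'context-free' corresponds to Type 2

2


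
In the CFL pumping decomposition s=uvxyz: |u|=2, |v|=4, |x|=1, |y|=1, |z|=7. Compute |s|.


|s| = |u| + |v| + |x| + |y| + |z|
= 2 + 4 + 1 + 1 + 7
= 6 + 1 + 8
= 7 + 8
= 15

15


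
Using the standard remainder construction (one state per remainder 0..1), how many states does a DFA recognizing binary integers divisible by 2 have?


Divisibility by 2 is tracked via the remainder mod 2: 0, 1, ..., 1
The construction assigns one state to each remainder
Number of remainders = 2

2


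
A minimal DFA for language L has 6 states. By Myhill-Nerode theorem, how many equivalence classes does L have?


Myhill-Nerode theorem:
Number of equivalence classes = number of states in minimal DFA
Minimal DFA states = 6
Therefore equivalence classes = 6

6


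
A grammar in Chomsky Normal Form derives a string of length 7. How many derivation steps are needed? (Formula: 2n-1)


Chomsky Normal Form derivation:
String length n = 7
Each step either:
  - Splits a nonterminal into two (n-1 such steps)
  - Converts a nonterminal to terminal (n such steps)
Total = (n-1) + n = 2n - 1
= 2(7) - 1
= 14 - 1
= 13

13


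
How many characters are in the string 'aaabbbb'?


String: 'aaabbbb'
Counting characters:
  'a' appears 3 time(s)
  'b' appears 4 time(s)
Total length = 3 + 4 = 7

7


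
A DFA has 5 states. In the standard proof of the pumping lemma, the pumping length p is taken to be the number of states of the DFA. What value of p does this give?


Pumping lemma for regular languages (standard proof):
Take p = |Q|, the number of DFA states.
Any string of length >= |Q| passes through |Q|+1 states while reading its first |Q| symbols,
so by pigeonhole some state repeats, giving the loop that can be pumped.
Here |Q| = 5
Therefore the proof uses p = 5

5


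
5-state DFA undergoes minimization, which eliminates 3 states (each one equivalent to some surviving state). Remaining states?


Original DFA: 5 states
Redundant states removed: 3
Minimized states = original - removed
= 5 - 3
= 2

2


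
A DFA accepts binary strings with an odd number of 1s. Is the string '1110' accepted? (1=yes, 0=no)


DFA has 2 states: q_even (start, accept=no) and q_odd
Processing string '1110' character by character:
  Position 0: read '1', 1-count=1 -> q_odd
  Position 1: read '1', 1-count=2 -> q_even
  Position 2: read '1', 1-count=3 -> q_odd
  Position 3: read '0', 1-count=3 -> q_odd (no change)
Final state: q_odd, total 1s = 3 (odd); the DFA requires an odd count -> accept

1
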